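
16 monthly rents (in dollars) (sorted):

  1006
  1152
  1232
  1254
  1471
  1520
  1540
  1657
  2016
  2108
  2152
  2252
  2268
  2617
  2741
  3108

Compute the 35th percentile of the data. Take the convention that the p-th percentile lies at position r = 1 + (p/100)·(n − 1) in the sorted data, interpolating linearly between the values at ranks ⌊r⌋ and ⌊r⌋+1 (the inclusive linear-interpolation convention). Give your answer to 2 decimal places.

n = 16.
r = 1 + (35/100)·(16 − 1) = 1 + 5.25 = 6.25.
Rank 6 is 1520 and rank 7 is 1540.
Interpolate: 1520 + 0.25·(1540 − 1520) = 1520 + 0.25·20 = 1525.

1525.00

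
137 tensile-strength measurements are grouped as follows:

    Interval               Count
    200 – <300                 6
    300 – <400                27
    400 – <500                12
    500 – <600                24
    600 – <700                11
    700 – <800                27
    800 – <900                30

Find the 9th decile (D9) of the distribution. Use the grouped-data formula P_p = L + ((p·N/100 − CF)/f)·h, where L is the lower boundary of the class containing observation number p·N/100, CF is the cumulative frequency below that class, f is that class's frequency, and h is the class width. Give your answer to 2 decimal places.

854.33

N = 137; target position k = 90/100 · 137 = 123.3.
Cumulative frequencies: 6, 33, 45, 69, 80, 107, 137.
Observation 123.3 falls in the class 800 – <900.
L = 800, CF = 107, f = 30, h = 100.
P90 = 800 + ((123.3 − 107)/30)·100 = 800 + 54.3333 = 854.333.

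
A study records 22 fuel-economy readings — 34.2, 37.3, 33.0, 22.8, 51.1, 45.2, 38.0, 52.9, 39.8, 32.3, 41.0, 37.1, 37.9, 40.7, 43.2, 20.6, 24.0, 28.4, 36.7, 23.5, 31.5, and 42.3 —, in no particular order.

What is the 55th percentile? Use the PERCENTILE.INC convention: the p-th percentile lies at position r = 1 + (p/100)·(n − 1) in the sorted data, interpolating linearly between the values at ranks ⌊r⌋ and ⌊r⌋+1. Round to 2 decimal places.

Sorted: 20.6, 22.8, 23.5, 24.0, 28.4, 31.5, 32.3, 33.0, 34.2, 36.7, 37.1, 37.3, 37.9, 38.0, 39.8, 40.7, 41.0, 42.3, 43.2, 45.2, 51.1, 52.9.
n = 22.
r = 1 + (55/100)·(22 − 1) = 1 + 11.55 = 12.55.
Rank 12 is 37.3 and rank 13 is 37.9.
Interpolate: 37.3 + 0.55·(37.9 − 37.3) = 37.3 + 0.55·0.6 = 37.63.

37.63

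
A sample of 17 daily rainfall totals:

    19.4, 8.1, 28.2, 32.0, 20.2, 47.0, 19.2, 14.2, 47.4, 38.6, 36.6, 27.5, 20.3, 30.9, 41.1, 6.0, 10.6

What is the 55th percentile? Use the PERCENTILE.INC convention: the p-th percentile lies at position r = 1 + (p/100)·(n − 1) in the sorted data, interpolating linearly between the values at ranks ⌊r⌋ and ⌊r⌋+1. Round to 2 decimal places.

28.06

Sorted: 6.0, 8.1, 10.6, 14.2, 19.2, 19.4, 20.2, 20.3, 27.5, 28.2, 30.9, 32.0, 36.6, 38.6, 41.1, 47.0, 47.4.
n = 17.
r = 1 + (55/100)·(17 − 1) = 1 + 8.8 = 9.8.
Rank 9 is 27.5 and rank 10 is 28.2.
Interpolate: 27.5 + 0.8·(28.2 − 27.5) = 27.5 + 0.8·0.7 = 28.06.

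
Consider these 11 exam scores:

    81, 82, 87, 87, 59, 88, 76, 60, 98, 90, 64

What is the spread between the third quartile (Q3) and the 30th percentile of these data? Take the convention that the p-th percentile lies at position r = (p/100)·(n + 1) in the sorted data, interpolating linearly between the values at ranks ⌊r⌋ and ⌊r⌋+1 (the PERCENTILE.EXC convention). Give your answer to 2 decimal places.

Sorted: 59, 60, 64, 76, 81, 82, 87, 87, 88, 90, 98.
n = 11.
P30: r = 3.6; ranks 3–4 are 64, 76; interpolating gives 71.2.
P75: r = 9 (integer) → 88.
Difference: 88 − 71.2 = 16.8.

16.80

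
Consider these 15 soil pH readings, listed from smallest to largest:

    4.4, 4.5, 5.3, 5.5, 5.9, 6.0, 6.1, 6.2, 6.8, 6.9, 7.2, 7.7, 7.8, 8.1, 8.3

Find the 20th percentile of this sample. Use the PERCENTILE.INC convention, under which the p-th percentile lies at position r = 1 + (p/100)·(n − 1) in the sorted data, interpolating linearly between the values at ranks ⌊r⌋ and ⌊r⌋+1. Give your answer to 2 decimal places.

5.46

n = 15.
r = 1 + (20/100)·(15 − 1) = 1 + 2.8 = 3.8.
Rank 3 is 5.3 and rank 4 is 5.5.
Interpolate: 5.3 + 0.8·(5.5 − 5.3) = 5.3 + 0.8·0.2 = 5.46.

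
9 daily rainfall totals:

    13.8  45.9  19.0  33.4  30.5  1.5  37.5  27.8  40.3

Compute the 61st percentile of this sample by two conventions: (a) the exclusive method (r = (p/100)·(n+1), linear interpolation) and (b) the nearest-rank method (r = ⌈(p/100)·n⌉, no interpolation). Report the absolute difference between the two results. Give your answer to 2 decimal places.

0.41

Sorted: 1.5, 13.8, 19.0, 27.8, 30.5, 33.4, 37.5, 40.3, 45.9.
n = 9.
(a) r = 6.1; between ranks 6 (33.4) and 7 (37.5): 33.81.
(b) the nearest-rank method: rank 6 → 33.4.
|33.81 − 33.4| = 0.41.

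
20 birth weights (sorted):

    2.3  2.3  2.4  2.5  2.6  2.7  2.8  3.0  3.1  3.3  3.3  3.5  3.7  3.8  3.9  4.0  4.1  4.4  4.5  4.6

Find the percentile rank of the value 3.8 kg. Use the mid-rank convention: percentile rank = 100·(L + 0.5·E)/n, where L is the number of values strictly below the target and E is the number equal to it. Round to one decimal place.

67.5

Count below 3.8: L = 13; count equal: E = 1; n = 20.
Percentile rank = 100·(13 + 0.5·1)/20 = 100·13.5/20 = 67.5.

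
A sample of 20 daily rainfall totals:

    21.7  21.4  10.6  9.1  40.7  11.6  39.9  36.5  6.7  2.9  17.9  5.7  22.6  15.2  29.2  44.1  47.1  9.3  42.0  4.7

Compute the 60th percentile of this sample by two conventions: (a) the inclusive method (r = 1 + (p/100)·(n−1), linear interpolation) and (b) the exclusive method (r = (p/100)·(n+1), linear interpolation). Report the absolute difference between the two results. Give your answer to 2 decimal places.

Sorted: 2.9, 4.7, 5.7, 6.7, 9.1, 9.3, 10.6, 11.6, 15.2, 17.9, 21.4, 21.7, 22.6, 29.2, 36.5, 39.9, 40.7, 42.0, 44.1, 47.1.
n = 20.
(a) r = 12.4; between ranks 12 (21.7) and 13 (22.6): 22.06.
(b) r = 12.6; between ranks 12 (21.7) and 13 (22.6): 22.24.
|22.06 − 22.24| = 0.18.

0.18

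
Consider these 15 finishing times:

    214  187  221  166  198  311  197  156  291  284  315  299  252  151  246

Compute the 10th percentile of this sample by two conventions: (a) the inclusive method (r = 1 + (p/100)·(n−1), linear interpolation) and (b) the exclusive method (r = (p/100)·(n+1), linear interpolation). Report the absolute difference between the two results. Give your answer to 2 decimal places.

Sorted: 151, 156, 166, 187, 197, 198, 214, 221, 246, 252, 284, 291, 299, 311, 315.
n = 15.
(a) r = 2.4; between ranks 2 (156) and 3 (166): 160.
(b) r = 1.6; between ranks 1 (151) and 2 (156): 154.
|160 − 154| = 6.

6.00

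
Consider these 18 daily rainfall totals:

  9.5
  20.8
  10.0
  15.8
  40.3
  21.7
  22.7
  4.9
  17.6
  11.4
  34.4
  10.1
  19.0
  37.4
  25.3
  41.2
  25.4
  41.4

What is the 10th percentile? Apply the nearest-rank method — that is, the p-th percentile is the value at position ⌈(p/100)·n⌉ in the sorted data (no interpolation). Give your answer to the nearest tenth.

Sorted: 4.9, 9.5, 10.0, 10.1, 11.4, 15.8, 17.6, 19.0, 20.8, 21.7, 22.7, 25.3, 25.4, 34.4, 37.4, 40.3, 41.2, 41.4.
n = 18.
Position = ⌈10/100 · 18⌉ = ⌈1.8⌉ = 2.
The value at rank 2 is 9.5.

9.5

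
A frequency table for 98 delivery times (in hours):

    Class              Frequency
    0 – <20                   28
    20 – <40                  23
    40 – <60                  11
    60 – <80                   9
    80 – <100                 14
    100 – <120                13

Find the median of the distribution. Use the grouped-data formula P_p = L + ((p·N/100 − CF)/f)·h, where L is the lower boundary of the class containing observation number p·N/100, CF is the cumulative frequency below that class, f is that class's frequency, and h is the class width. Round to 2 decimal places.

38.26

N = 98; target position k = 50/100 · 98 = 49.
Cumulative frequencies: 28, 51, 62, 71, 85, 98.
Observation 49 falls in the class 20 – <40.
L = 20, CF = 28, f = 23, h = 20.
P50 = 20 + ((49 − 28)/23)·20 = 20 + 18.2609 = 38.2609.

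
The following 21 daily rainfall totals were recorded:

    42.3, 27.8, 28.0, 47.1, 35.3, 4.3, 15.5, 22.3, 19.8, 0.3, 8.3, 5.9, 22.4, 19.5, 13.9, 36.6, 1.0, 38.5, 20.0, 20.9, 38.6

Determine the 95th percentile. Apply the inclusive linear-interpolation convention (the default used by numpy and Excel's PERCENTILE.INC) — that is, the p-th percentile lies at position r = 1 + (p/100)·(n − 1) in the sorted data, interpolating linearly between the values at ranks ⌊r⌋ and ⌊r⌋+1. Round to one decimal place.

Sorted: 0.3, 1.0, 4.3, 5.9, 8.3, 13.9, 15.5, 19.5, 19.8, 20.0, 20.9, 22.3, 22.4, 27.8, 28.0, 35.3, 36.6, 38.5, 38.6, 42.3, 47.1.
n = 21.
r = 1 + (95/100)·(21 − 1) = 1 + 19 = 20.
r is an integer, so P95 is the value at rank 20: 42.3.

42.3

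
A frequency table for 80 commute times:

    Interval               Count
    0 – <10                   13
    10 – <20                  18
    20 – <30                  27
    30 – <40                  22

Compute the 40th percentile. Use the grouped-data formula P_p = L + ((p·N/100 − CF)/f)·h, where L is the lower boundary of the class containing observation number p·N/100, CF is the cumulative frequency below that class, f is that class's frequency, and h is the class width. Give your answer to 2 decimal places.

20.37

N = 80; target position k = 40/100 · 80 = 32.
Cumulative frequencies: 13, 31, 58, 80.
Observation 32 falls in the class 20 – <30.
L = 20, CF = 31, f = 27, h = 10.
P40 = 20 + ((32 − 31)/27)·10 = 20 + 0.37037 = 20.3704.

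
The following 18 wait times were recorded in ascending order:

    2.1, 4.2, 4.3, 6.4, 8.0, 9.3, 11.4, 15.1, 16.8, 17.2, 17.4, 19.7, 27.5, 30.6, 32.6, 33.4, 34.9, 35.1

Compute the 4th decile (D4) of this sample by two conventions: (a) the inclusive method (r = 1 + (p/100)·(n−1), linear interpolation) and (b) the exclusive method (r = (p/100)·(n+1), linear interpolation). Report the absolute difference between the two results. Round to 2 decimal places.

n = 18.
(a) r = 7.8; between ranks 7 (11.4) and 8 (15.1): 14.36.
(b) r = 7.6; between ranks 7 (11.4) and 8 (15.1): 13.62.
|14.36 − 13.62| = 0.74.

0.74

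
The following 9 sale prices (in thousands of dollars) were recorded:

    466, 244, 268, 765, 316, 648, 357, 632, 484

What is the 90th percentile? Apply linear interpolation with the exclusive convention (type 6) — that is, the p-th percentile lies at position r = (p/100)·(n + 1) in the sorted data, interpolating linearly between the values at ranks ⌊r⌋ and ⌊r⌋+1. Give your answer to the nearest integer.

765

Sorted: 244, 268, 316, 357, 466, 484, 632, 648, 765.
n = 9.
r = (90/100)·(9 + 1) = 9.
r is an integer, so P90 is the value at rank 9: 765.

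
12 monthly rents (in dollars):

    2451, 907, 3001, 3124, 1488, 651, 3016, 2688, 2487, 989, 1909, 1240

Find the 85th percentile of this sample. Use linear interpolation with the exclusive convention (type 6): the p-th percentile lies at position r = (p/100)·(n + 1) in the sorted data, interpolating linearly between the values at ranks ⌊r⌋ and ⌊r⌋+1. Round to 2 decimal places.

Sorted: 651, 907, 989, 1240, 1488, 1909, 2451, 2487, 2688, 3001, 3016, 3124.
n = 12.
r = (85/100)·(12 + 1) = 11.05.
Rank 11 is 3016 and rank 12 is 3124.
Interpolate: 3016 + 0.05·(3124 − 3016) = 3016 + 0.05·108 = 3021.4.

3021.40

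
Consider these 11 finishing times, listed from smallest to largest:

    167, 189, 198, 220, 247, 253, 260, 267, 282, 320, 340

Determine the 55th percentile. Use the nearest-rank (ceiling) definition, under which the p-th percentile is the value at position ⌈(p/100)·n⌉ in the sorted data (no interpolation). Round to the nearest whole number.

n = 11.
Position = ⌈55/100 · 11⌉ = ⌈6.05⌉ = 7.
The value at rank 7 is 260.

260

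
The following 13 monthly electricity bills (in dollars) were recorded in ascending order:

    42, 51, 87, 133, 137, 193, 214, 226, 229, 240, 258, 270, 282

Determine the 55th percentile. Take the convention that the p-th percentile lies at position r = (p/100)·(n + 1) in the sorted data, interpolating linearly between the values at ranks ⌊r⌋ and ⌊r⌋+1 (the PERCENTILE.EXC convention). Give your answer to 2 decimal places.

n = 13.
r = (55/100)·(13 + 1) = 7.7.
Rank 7 is 214 and rank 8 is 226.
Interpolate: 214 + 0.7·(226 − 214) = 214 + 0.7·12 = 222.4.

222.40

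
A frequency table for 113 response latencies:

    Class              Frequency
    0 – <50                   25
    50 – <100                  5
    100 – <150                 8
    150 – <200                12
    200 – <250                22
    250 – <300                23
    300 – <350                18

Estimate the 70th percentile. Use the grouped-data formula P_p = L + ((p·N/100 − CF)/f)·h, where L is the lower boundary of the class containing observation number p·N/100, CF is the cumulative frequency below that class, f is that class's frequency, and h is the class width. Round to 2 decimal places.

265.43

N = 113; target position k = 70/100 · 113 = 79.1.
Cumulative frequencies: 25, 30, 38, 50, 72, 95, 113.
Observation 79.1 falls in the class 250 – <300.
L = 250, CF = 72, f = 23, h = 50.
P70 = 250 + ((79.1 − 72)/23)·50 = 250 + 15.4348 = 265.435.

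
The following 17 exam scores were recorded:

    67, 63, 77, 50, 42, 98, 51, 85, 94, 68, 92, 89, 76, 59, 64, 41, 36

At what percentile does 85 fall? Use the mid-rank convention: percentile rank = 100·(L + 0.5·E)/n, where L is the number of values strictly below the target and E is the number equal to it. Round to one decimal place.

73.5

Sorted: 36, 41, 42, 50, 51, 59, 63, 64, 67, 68, 76, 77, 85, 89, 92, 94, 98.
Count below 85: L = 12; count equal: E = 1; n = 17.
Percentile rank = 100·(12 + 0.5·1)/17 = 100·12.5/17 = 73.53.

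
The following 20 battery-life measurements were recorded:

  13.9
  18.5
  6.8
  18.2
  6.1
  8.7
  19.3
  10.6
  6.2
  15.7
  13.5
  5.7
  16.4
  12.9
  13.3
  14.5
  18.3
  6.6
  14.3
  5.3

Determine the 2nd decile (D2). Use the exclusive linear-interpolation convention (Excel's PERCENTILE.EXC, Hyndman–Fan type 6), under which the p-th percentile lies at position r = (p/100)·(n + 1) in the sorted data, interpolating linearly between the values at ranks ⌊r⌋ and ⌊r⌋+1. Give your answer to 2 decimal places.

6.28

Sorted: 5.3, 5.7, 6.1, 6.2, 6.6, 6.8, 8.7, 10.6, 12.9, 13.3, 13.5, 13.9, 14.3, 14.5, 15.7, 16.4, 18.2, 18.3, 18.5, 19.3.
n = 20.
r = (20/100)·(20 + 1) = 4.2.
Rank 4 is 6.2 and rank 5 is 6.6.
Interpolate: 6.2 + 0.2·(6.6 − 6.2) = 6.2 + 0.2·0.4 = 6.28.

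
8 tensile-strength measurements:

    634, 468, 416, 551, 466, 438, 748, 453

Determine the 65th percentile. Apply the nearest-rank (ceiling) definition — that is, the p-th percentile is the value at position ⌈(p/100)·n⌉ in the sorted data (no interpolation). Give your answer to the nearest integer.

551

Sorted: 416, 438, 453, 466, 468, 551, 634, 748.
n = 8.
Position = ⌈65/100 · 8⌉ = ⌈5.2⌉ = 6.
The value at rank 6 is 551.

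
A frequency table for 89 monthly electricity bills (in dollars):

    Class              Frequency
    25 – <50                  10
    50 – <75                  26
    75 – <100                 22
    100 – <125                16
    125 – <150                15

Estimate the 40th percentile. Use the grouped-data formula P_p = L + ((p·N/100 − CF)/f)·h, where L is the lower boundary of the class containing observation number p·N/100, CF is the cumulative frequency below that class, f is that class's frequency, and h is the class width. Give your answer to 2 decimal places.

N = 89; target position k = 40/100 · 89 = 35.6.
Cumulative frequencies: 10, 36, 58, 74, 89.
Observation 35.6 falls in the class 50 – <75.
L = 50, CF = 10, f = 26, h = 25.
P40 = 50 + ((35.6 − 10)/26)·25 = 50 + 24.6154 = 74.6154.

74.62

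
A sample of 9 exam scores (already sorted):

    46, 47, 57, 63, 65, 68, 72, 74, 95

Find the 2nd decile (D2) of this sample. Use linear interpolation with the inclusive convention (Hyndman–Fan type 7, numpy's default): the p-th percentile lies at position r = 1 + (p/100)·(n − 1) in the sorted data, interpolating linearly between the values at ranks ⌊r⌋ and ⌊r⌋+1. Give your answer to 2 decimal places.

n = 9.
r = 1 + (20/100)·(9 − 1) = 1 + 1.6 = 2.6.
Rank 2 is 47 and rank 3 is 57.
Interpolate: 47 + 0.6·(57 − 47) = 47 + 0.6·10 = 53.

53.00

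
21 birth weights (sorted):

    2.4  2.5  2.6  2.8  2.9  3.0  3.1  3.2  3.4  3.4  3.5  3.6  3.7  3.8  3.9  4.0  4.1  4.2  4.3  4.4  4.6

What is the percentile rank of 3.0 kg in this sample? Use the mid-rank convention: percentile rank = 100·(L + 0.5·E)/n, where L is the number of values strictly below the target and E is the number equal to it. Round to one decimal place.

26.2

Count below 3.0: L = 5; count equal: E = 1; n = 21.
Percentile rank = 100·(5 + 0.5·1)/21 = 100·5.5/21 = 26.19.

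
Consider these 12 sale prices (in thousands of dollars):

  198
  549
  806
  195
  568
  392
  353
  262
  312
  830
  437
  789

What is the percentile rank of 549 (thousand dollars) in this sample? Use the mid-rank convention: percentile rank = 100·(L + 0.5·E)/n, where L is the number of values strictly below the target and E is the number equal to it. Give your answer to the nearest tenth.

Sorted: 195, 198, 262, 312, 353, 392, 437, 549, 568, 789, 806, 830.
Count below 549: L = 7; count equal: E = 1; n = 12.
Percentile rank = 100·(7 + 0.5·1)/12 = 100·7.5/12 = 62.5.

62.5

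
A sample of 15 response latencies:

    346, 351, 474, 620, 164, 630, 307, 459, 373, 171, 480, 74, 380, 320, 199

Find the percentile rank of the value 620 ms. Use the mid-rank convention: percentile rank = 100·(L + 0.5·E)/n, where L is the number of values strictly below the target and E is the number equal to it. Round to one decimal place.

90.0

Sorted: 74, 164, 171, 199, 307, 320, 346, 351, 373, 380, 459, 474, 480, 620, 630.
Count below 620: L = 13; count equal: E = 1; n = 15.
Percentile rank = 100·(13 + 0.5·1)/15 = 100·13.5/15 = 90.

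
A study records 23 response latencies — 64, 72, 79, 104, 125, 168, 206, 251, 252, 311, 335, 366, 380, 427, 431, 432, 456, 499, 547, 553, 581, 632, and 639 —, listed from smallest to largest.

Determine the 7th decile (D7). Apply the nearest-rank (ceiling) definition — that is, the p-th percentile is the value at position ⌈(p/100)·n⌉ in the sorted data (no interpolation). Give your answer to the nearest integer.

n = 23.
Position = ⌈70/100 · 23⌉ = ⌈16.1⌉ = 17.
The value at rank 17 is 456.

456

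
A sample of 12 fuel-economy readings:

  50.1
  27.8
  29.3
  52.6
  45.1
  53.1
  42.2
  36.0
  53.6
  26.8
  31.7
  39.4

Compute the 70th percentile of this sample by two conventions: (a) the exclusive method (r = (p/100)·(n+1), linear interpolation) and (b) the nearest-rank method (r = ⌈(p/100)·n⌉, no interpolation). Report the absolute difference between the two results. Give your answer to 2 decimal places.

Sorted: 26.8, 27.8, 29.3, 31.7, 36.0, 39.4, 42.2, 45.1, 50.1, 52.6, 53.1, 53.6.
n = 12.
(a) r = 9.1; between ranks 9 (50.1) and 10 (52.6): 50.35.
(b) the nearest-rank method: rank 9 → 50.1.
|50.35 − 50.1| = 0.25.

0.25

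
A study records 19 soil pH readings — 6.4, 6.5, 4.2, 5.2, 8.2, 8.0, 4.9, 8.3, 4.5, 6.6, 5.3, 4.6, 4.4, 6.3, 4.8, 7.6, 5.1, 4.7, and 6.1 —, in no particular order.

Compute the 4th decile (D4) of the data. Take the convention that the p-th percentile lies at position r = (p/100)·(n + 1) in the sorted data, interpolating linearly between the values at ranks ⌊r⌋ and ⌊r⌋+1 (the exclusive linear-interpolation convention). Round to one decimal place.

5.1

Sorted: 4.2, 4.4, 4.5, 4.6, 4.7, 4.8, 4.9, 5.1, 5.2, 5.3, 6.1, 6.3, 6.4, 6.5, 6.6, 7.6, 8.0, 8.2, 8.3.
n = 19.
r = (40/100)·(19 + 1) = 8.
r is an integer, so P40 is the value at rank 8: 5.1.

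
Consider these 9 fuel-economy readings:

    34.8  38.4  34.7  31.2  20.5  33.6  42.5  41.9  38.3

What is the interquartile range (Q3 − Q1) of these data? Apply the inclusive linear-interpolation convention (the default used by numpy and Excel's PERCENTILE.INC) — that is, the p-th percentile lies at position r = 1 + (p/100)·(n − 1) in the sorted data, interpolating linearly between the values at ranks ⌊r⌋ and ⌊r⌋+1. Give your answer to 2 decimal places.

Sorted: 20.5, 31.2, 33.6, 34.7, 34.8, 38.3, 38.4, 41.9, 42.5.
n = 9.
P25: r = 3 (integer) → 33.6.
P75: r = 7 (integer) → 38.4.
Difference: 38.4 − 33.6 = 4.8.

4.80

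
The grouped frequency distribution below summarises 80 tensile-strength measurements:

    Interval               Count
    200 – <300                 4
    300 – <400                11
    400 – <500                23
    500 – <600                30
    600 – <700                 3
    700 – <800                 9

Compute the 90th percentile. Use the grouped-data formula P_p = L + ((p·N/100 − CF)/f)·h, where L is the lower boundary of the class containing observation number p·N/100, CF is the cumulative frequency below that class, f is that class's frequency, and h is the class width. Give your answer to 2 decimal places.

N = 80; target position k = 90/100 · 80 = 72.
Cumulative frequencies: 4, 15, 38, 68, 71, 80.
Observation 72 falls in the class 700 – <800.
L = 700, CF = 71, f = 9, h = 100.
P90 = 700 + ((72 − 71)/9)·100 = 700 + 11.1111 = 711.111.

711.11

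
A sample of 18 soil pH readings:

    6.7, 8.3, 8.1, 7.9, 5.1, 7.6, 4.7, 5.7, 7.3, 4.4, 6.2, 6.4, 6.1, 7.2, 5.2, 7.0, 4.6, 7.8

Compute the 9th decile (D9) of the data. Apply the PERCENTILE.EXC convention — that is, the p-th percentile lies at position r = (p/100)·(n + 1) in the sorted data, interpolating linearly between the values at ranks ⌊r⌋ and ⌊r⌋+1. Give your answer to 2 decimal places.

Sorted: 4.4, 4.6, 4.7, 5.1, 5.2, 5.7, 6.1, 6.2, 6.4, 6.7, 7.0, 7.2, 7.3, 7.6, 7.8, 7.9, 8.1, 8.3.
n = 18.
r = (90/100)·(18 + 1) = 17.1.
Rank 17 is 8.1 and rank 18 is 8.3.
Interpolate: 8.1 + 0.1·(8.3 − 8.1) = 8.1 + 0.1·0.2 = 8.12.

8.12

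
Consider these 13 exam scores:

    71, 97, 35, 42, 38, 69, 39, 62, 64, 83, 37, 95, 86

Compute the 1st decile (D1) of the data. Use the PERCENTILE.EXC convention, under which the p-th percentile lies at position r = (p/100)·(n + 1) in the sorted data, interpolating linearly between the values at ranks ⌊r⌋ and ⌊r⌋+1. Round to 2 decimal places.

Sorted: 35, 37, 38, 39, 42, 62, 64, 69, 71, 83, 86, 95, 97.
n = 13.
r = (10/100)·(13 + 1) = 1.4.
Rank 1 is 35 and rank 2 is 37.
Interpolate: 35 + 0.4·(37 − 35) = 35 + 0.4·2 = 35.8.

35.80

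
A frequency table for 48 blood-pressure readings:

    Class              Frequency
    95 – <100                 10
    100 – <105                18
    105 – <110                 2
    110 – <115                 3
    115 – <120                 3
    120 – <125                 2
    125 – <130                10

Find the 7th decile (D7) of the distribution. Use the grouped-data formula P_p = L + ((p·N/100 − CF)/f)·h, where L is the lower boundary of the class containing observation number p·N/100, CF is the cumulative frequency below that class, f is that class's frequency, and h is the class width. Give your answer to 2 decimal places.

116.00

N = 48; target position k = 70/100 · 48 = 33.6.
Cumulative frequencies: 10, 28, 30, 33, 36, 38, 48.
Observation 33.6 falls in the class 115 – <120.
L = 115, CF = 33, f = 3, h = 5.
P70 = 115 + ((33.6 − 33)/3)·5 = 115 + 1 = 116.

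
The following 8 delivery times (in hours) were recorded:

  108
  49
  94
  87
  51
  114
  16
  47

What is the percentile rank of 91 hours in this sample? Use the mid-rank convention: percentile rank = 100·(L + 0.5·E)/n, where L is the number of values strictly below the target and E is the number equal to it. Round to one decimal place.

62.5

Sorted: 16, 47, 49, 51, 87, 94, 108, 114.
Count below 91: L = 5; count equal: E = 0; n = 8.
Percentile rank = 100·(5 + 0.5·0)/8 = 100·5/8 = 62.5.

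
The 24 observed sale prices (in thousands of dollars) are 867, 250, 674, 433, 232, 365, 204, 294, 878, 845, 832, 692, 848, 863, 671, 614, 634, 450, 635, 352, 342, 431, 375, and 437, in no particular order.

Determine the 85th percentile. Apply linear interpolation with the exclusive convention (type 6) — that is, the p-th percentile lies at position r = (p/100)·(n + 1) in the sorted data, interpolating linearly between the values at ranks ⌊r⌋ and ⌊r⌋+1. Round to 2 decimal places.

851.75

Sorted: 204, 232, 250, 294, 342, 352, 365, 375, 431, 433, 437, 450, 614, 634, 635, 671, 674, 692, 832, 845, 848, 863, 867, 878.
n = 24.
r = (85/100)·(24 + 1) = 21.25.
Rank 21 is 848 and rank 22 is 863.
Interpolate: 848 + 0.25·(863 − 848) = 848 + 0.25·15 = 851.75.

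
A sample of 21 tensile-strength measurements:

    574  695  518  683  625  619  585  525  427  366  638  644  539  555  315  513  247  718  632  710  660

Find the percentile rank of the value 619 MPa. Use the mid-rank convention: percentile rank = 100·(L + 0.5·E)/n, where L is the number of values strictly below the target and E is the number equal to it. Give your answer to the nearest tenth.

Sorted: 247, 315, 366, 427, 513, 518, 525, 539, 555, 574, 585, 619, 625, 632, 638, 644, 660, 683, 695, 710, 718.
Count below 619: L = 11; count equal: E = 1; n = 21.
Percentile rank = 100·(11 + 0.5·1)/21 = 100·11.5/21 = 54.76.

54.8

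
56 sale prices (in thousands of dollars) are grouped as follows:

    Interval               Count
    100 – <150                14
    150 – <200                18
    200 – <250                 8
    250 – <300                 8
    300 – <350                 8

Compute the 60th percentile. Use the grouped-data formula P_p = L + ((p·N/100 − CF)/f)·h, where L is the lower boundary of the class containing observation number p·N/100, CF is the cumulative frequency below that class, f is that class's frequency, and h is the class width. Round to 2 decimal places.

N = 56; target position k = 60/100 · 56 = 33.6.
Cumulative frequencies: 14, 32, 40, 48, 56.
Observation 33.6 falls in the class 200 – <250.
L = 200, CF = 32, f = 8, h = 50.
P60 = 200 + ((33.6 − 32)/8)·50 = 200 + 10 = 210.

210.00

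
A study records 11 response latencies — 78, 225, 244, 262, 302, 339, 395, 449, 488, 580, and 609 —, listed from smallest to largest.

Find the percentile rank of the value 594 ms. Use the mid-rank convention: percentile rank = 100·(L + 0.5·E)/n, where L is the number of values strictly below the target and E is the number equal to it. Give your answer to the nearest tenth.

Count below 594: L = 10; count equal: E = 0; n = 11.
Percentile rank = 100·(10 + 0.5·0)/11 = 100·10/11 = 90.91.

90.9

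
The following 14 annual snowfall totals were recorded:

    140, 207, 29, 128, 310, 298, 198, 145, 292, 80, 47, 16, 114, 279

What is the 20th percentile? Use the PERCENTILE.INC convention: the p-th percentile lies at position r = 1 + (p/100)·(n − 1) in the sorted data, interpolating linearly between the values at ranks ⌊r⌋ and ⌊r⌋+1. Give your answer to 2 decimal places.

Sorted: 16, 29, 47, 80, 114, 128, 140, 145, 198, 207, 279, 292, 298, 310.
n = 14.
r = 1 + (20/100)·(14 − 1) = 1 + 2.6 = 3.6.
Rank 3 is 47 and rank 4 is 80.
Interpolate: 47 + 0.6·(80 − 47) = 47 + 0.6·33 = 66.8.

66.80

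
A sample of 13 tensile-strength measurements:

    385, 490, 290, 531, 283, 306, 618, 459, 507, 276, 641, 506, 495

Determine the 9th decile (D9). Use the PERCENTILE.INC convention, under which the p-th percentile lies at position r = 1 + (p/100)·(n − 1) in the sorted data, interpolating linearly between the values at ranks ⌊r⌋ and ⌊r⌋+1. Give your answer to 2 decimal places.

600.60

Sorted: 276, 283, 290, 306, 385, 459, 490, 495, 506, 507, 531, 618, 641.
n = 13.
r = 1 + (90/100)·(13 − 1) = 1 + 10.8 = 11.8.
Rank 11 is 531 and rank 12 is 618.
Interpolate: 531 + 0.8·(618 − 531) = 531 + 0.8·87 = 600.6.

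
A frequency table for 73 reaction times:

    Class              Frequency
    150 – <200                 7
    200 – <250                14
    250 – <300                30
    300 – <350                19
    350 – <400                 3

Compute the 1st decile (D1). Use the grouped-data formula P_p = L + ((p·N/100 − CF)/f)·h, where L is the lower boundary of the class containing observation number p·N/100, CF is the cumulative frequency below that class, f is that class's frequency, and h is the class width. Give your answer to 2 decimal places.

201.07

N = 73; target position k = 10/100 · 73 = 7.3.
Cumulative frequencies: 7, 21, 51, 70, 73.
Observation 7.3 falls in the class 200 – <250.
L = 200, CF = 7, f = 14, h = 50.
P10 = 200 + ((7.3 − 7)/14)·50 = 200 + 1.07143 = 201.071.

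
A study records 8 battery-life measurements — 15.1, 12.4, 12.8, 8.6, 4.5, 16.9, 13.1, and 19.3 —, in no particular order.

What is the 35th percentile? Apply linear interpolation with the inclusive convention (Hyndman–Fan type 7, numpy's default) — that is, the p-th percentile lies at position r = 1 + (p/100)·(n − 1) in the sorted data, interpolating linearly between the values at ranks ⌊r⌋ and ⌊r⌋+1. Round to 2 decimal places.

Sorted: 4.5, 8.6, 12.4, 12.8, 13.1, 15.1, 16.9, 19.3.
n = 8.
r = 1 + (35/100)·(8 − 1) = 1 + 2.45 = 3.45.
Rank 3 is 12.4 and rank 4 is 12.8.
Interpolate: 12.4 + 0.45·(12.8 − 12.4) = 12.4 + 0.45·0.4 = 12.58.

12.58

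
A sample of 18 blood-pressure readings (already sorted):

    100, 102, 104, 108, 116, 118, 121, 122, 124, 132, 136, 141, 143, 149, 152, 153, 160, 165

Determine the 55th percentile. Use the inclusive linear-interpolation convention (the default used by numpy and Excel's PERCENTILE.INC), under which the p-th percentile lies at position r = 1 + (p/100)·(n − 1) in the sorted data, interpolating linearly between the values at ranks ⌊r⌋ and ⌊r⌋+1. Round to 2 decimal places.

n = 18.
r = 1 + (55/100)·(18 − 1) = 1 + 9.35 = 10.35.
Rank 10 is 132 and rank 11 is 136.
Interpolate: 132 + 0.35·(136 − 132) = 132 + 0.35·4 = 133.4.

133.40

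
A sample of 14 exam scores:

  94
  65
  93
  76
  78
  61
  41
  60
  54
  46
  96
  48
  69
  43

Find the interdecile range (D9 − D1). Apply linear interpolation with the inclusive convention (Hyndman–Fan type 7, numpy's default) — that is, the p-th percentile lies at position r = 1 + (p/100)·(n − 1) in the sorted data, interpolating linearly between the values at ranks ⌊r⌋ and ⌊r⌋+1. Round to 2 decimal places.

49.80

Sorted: 41, 43, 46, 48, 54, 60, 61, 65, 69, 76, 78, 93, 94, 96.
n = 14.
P10: r = 2.3; ranks 2–3 are 43, 46; interpolating gives 43.9.
P90: r = 12.7; ranks 12–13 are 93, 94; interpolating gives 93.7.
Difference: 93.7 − 43.9 = 49.8.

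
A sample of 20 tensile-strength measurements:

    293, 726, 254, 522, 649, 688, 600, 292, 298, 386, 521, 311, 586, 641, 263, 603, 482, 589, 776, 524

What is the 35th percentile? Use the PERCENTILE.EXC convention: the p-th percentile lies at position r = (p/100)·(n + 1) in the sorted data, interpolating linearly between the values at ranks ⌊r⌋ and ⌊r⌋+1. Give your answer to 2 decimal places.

Sorted: 254, 263, 292, 293, 298, 311, 386, 482, 521, 522, 524, 586, 589, 600, 603, 641, 649, 688, 726, 776.
n = 20.
r = (35/100)·(20 + 1) = 7.35.
Rank 7 is 386 and rank 8 is 482.
Interpolate: 386 + 0.35·(482 − 386) = 386 + 0.35·96 = 419.6.

419.60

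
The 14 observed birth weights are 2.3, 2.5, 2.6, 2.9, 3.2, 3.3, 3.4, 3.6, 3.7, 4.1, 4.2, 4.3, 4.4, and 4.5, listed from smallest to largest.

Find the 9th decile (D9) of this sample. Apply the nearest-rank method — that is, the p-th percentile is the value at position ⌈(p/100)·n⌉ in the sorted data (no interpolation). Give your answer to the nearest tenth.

n = 14.
Position = ⌈90/100 · 14⌉ = ⌈12.6⌉ = 13.
The value at rank 13 is 4.4.

4.4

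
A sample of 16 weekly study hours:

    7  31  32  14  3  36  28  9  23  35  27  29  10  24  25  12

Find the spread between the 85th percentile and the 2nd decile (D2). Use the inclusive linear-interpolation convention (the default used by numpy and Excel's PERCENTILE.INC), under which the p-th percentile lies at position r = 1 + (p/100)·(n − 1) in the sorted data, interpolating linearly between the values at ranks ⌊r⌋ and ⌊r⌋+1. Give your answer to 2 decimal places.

21.75

Sorted: 3, 7, 9, 10, 12, 14, 23, 24, 25, 27, 28, 29, 31, 32, 35, 36.
n = 16.
P20: r = 4 (integer) → 10.
P85: r = 13.75; ranks 13–14 are 31, 32; interpolating gives 31.75.
Difference: 31.75 − 10 = 21.75.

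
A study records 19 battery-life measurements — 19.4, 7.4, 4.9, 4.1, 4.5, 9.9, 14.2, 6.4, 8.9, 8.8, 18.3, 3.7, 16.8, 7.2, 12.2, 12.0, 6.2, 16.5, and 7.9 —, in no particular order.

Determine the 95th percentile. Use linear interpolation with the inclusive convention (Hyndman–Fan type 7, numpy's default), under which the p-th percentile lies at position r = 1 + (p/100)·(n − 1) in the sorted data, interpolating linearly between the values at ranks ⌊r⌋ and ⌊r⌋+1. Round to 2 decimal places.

18.41

Sorted: 3.7, 4.1, 4.5, 4.9, 6.2, 6.4, 7.2, 7.4, 7.9, 8.8, 8.9, 9.9, 12.0, 12.2, 14.2, 16.5, 16.8, 18.3, 19.4.
n = 19.
r = 1 + (95/100)·(19 − 1) = 1 + 17.1 = 18.1.
Rank 18 is 18.3 and rank 19 is 19.4.
Interpolate: 18.3 + 0.1·(19.4 − 18.3) = 18.3 + 0.1·1.1 = 18.41.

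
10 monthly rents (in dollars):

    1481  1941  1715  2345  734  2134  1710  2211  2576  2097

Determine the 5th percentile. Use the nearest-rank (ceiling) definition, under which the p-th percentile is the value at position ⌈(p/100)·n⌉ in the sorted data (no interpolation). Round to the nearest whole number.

Sorted: 734, 1481, 1710, 1715, 1941, 2097, 2134, 2211, 2345, 2576.
n = 10.
Position = ⌈5/100 · 10⌉ = ⌈0.5⌉ = 1.
The value at rank 1 is 734.

734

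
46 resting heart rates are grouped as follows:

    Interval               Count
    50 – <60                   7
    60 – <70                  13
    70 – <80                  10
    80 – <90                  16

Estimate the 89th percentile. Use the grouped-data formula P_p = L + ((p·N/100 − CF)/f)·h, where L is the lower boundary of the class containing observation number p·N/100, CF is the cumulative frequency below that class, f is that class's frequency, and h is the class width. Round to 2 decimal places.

N = 46; target position k = 89/100 · 46 = 40.94.
Cumulative frequencies: 7, 20, 30, 46.
Observation 40.94 falls in the class 80 – <90.
L = 80, CF = 30, f = 16, h = 10.
P89 = 80 + ((40.94 − 30)/16)·10 = 80 + 6.8375 = 86.8375.

86.84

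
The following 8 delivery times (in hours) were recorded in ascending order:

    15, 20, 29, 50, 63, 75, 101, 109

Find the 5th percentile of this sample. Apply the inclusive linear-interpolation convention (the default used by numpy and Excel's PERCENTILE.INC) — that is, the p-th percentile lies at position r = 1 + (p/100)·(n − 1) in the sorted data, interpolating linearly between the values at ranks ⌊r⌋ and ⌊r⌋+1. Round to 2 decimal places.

16.75

n = 8.
r = 1 + (5/100)·(8 − 1) = 1 + 0.35 = 1.35.
Rank 1 is 15 and rank 2 is 20.
Interpolate: 15 + 0.35·(20 − 15) = 15 + 0.35·5 = 16.75.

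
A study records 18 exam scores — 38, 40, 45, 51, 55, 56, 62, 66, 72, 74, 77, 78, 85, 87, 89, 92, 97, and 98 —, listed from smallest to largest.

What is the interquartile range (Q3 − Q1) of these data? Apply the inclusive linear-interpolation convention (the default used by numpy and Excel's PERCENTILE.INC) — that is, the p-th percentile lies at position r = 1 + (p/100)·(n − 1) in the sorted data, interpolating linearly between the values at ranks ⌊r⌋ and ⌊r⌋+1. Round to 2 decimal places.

n = 18.
P25: r = 5.25; ranks 5–6 are 55, 56; interpolating gives 55.25.
P75: r = 13.75; ranks 13–14 are 85, 87; interpolating gives 86.5.
Difference: 86.5 − 55.25 = 31.25.

31.25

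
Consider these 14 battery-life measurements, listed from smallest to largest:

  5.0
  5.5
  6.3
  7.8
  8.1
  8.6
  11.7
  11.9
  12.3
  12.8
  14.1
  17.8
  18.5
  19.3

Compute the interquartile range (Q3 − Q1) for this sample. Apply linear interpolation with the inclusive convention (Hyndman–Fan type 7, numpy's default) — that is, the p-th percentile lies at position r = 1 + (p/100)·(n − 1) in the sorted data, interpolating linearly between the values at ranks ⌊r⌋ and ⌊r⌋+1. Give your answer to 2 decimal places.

n = 14.
P25: r = 4.25; ranks 4–5 are 7.8, 8.1; interpolating gives 7.875.
P75: r = 10.75; ranks 10–11 are 12.8, 14.1; interpolating gives 13.775.
Difference: 13.775 − 7.875 = 5.9.

5.90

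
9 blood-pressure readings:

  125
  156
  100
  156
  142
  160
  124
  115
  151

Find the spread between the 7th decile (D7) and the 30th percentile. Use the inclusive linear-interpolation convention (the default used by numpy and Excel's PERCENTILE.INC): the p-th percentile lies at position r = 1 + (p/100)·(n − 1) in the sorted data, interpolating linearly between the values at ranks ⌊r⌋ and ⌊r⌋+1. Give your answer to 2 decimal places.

29.60

Sorted: 100, 115, 124, 125, 142, 151, 156, 156, 160.
n = 9.
P30: r = 3.4; ranks 3–4 are 124, 125; interpolating gives 124.4.
P70: r = 6.6; ranks 6–7 are 151, 156; interpolating gives 154.
Difference: 154 − 124.4 = 29.6.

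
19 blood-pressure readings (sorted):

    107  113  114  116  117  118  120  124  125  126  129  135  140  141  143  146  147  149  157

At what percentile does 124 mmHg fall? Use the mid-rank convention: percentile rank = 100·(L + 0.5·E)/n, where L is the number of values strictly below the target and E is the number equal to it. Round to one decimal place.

39.5

Count below 124: L = 7; count equal: E = 1; n = 19.
Percentile rank = 100·(7 + 0.5·1)/19 = 100·7.5/19 = 39.47.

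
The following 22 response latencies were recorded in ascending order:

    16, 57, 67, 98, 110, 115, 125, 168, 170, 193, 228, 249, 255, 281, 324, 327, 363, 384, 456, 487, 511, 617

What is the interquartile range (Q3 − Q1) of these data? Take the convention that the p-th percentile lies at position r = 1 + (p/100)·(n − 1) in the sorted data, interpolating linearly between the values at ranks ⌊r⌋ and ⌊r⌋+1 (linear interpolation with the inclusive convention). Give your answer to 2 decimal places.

236.50

n = 22.
P25: r = 6.25; ranks 6–7 are 115, 125; interpolating gives 117.5.
P75: r = 16.75; ranks 16–17 are 327, 363; interpolating gives 354.
Difference: 354 − 117.5 = 236.5.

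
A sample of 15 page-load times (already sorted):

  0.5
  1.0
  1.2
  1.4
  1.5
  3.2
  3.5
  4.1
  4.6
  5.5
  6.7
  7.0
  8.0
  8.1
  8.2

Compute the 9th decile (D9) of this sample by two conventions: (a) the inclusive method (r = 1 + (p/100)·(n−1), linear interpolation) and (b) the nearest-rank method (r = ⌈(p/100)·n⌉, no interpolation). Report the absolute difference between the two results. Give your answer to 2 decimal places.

n = 15.
(a) r = 13.6; between ranks 13 (8.0) and 14 (8.1): 8.06.
(b) the nearest-rank method: rank 14 → 8.1.
|8.06 − 8.1| = 0.04.

0.04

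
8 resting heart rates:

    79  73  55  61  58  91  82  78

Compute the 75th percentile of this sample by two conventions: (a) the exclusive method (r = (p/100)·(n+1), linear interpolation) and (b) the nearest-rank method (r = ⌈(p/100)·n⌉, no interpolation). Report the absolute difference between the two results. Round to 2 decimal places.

2.25

Sorted: 55, 58, 61, 73, 78, 79, 82, 91.
n = 8.
(a) r = 6.75; between ranks 6 (79) and 7 (82): 81.25.
(b) the nearest-rank method: rank 6 → 79.
|81.25 − 79| = 2.25.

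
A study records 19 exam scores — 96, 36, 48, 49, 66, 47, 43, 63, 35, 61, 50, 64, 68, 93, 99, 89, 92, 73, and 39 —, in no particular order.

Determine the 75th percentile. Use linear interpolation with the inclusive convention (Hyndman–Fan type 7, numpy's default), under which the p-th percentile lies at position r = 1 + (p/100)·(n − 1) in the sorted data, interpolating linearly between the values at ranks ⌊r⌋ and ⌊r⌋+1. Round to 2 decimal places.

81.00

Sorted: 35, 36, 39, 43, 47, 48, 49, 50, 61, 63, 64, 66, 68, 73, 89, 92, 93, 96, 99.
n = 19.
r = 1 + (75/100)·(19 − 1) = 1 + 13.5 = 14.5.
Rank 14 is 73 and rank 15 is 89.
Interpolate: 73 + 0.5·(89 − 73) = 73 + 0.5·16 = 81.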